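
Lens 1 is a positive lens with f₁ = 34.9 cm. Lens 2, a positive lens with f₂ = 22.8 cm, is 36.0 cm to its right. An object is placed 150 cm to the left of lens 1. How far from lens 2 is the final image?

6.70 cm

Lens 1: 1/d_i1 = 1/f₁ − 1/d_o1 = 1/(34.9) − 1/(150) = 0.02199, so d_i1 = 45.48 cm.
The intermediate image is 45.48 cm to the right of lens 1, which lies 9.480 cm to the right of lens 2 — a virtual object — so d_o2 = −9.480 cm.
Lens 2: 1/d_i2 = 1/f₂ − 1/d_o2 = 1/(22.8) − 1/(-9.480) = 0.1493, so d_i2 = 6.70 cm.
The final image is real, 6.70 cm to the right of lens 2 (overall magnification ≈ -0.21).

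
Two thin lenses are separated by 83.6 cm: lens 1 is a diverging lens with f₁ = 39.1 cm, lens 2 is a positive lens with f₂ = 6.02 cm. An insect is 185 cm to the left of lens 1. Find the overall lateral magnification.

m = -0.00956

f₁ = −39.1 cm (diverging).
Lens 1: 1/d_i1 = 1/(-39.1) − 1/(185) = -0.03098, so d_i1 = -32.28 cm; m₁ = −d_i1/d_o1 = +0.1745.
d_o2 = 83.6 − (-32.28) = 115.9 cm.
Lens 2: 1/d_i2 = 1/(6.02) − 1/(115.9) = 0.1575, so d_i2 = 6.350 cm; m₂ = −d_i2/d_o2 = -0.05479.
m = m₁·m₂ = (+0.1745)(-0.05479) = -0.00956.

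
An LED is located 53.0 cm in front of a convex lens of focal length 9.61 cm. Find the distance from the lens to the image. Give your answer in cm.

11.7 cm

Thin-lens equation: 1/s_i = 1/f − 1/s_o = 1/(9.610) − 1/(53.0) = 0.1041 − 0.01887 = 0.08519, so s_i = 11.7 cm.
The image is real, inverted and reduced, on the far side of the lens.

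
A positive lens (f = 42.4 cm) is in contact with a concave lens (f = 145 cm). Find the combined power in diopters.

P₁ = 1/f₁ = 1/(0.424 m) = +2.358 D; P₂ = 1/f₂ = 1/(-1.45 m) = -0.6897 D.
For thin lenses in contact, P = P₁ + P₂ = (+2.358) + (-0.6897) = +1.67 D.

P = +1.67 D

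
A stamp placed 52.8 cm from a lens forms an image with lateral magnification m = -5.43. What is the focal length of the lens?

f = 44.6 cm (converging)

m = −d_i/d_o ⇒ d_i = −m·d_o = −(-5.43)·(52.8) = 286.7 cm.
1/f = 1/d_o + 1/d_i = 1/(52.8) + 1/(286.7) = 0.02243, so f = 44.6 cm.
Since f is positive, the lens is converging.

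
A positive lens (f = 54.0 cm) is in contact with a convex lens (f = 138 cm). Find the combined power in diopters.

P = +2.58 D

P₁ = 1/f₁ = 1/(0.540 m) = +1.852 D; P₂ = 1/f₂ = 1/(1.38 m) = +0.7246 D.
For thin lenses in contact, P = P₁ + P₂ = (+1.852) + (+0.7246) = +2.58 D.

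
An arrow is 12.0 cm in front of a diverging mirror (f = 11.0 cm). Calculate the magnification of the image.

m = +0.478

For a diverging mirror, f = -11.0 cm.
1/d_i = 1/f − 1/d_o = 1/(-11.00) − 1/(12.0) = -0.1742, so d_i = -5.739 cm.
m = −d_i/d_o = −(-5.739)/(12.0) = +0.478.
The image is virtual, upright and reduced, behind the mirror.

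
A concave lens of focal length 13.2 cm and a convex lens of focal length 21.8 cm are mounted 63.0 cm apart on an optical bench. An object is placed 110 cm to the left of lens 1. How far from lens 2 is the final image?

30.8 cm

Lens 1 is diverging, so f₁ = −13.2 cm.
Lens 1: 1/d_i1 = 1/f₁ − 1/d_o1 = 1/(-13.2) − 1/(110) = -0.08485, so d_i1 = -11.79 cm.
The intermediate image is 11.79 cm to the left of lens 1 (virtual), which is 63.0 − (-11.79) = 74.79 cm to the left of lens 2, so d_o2 = +74.79 cm.
Lens 2: 1/d_i2 = 1/f₂ − 1/d_o2 = 1/(21.8) − 1/(74.79) = 0.03250, so d_i2 = 30.8 cm.
The final image is real, 30.8 cm to the right of lens 2 (overall magnification ≈ -0.044).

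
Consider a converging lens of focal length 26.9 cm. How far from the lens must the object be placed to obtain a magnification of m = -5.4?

m = −d_i/d_o ⇒ d_i = −m·d_o.
1/f = 1/d_o + 1/d_i = 1/d_o − 1/(m·d_o) = (1 − 1/m)/d_o, so d_o = f(1 − 1/m) = (26.90)(1 − 1/(-5.4)) = 31.9 cm.

31.9 cm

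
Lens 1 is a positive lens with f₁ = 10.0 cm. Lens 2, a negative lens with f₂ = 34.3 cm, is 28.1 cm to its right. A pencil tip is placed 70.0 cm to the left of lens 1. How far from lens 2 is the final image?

11.1 cm

Lens 1: 1/d_i1 = 1/f₁ − 1/d_o1 = 1/(10.0) − 1/(70.0) = 0.08571, so d_i1 = 11.67 cm.
The intermediate image is 11.67 cm to the right of lens 1, which is 28.1 − (11.67) = 16.43 cm to the left of lens 2, so d_o2 = +16.43 cm.
Lens 2 is diverging, so f₂ = −34.3 cm.
Lens 2: 1/d_i2 = 1/f₂ − 1/d_o2 = 1/(-34.3) − 1/(16.43) = -0.09002, so d_i2 = -11.1 cm.
The final image is virtual, 11.1 cm to the left of lens 2 (overall magnification ≈ -0.11).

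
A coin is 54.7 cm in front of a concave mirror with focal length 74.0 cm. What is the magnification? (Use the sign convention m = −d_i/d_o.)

1/d_i = 1/f − 1/d_o = 1/(74.00) − 1/(54.7) = -0.004768, so d_i = -209.7 cm.
m = −d_i/d_o = −(-209.7)/(54.7) = +3.83.
The image is virtual, upright and enlarged, behind the mirror.

m = +3.83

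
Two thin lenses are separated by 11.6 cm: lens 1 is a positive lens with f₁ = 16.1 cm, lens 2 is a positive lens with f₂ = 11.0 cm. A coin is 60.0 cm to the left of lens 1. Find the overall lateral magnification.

m = -0.188

Lens 1: 1/d_i1 = 1/(16.1) − 1/(60.0) = 0.04545, so d_i1 = 22.00 cm; m₁ = −d_i1/d_o1 = -0.3667.
d_o2 = 11.6 − (22.00) = -10.40 cm (virtual object).
Lens 2: 1/d_i2 = 1/(11.0) − 1/(-10.40) = 0.1871, so d_i2 = 5.346 cm; m₂ = −d_i2/d_o2 = +0.5140.
m = m₁·m₂ = (-0.3667)(+0.5140) = -0.188.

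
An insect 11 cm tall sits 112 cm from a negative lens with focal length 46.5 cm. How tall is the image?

For a negative lens, f = -46.5 cm.
1/d_i = 1/f − 1/d_o = 1/(-46.50) − 1/(112) = -0.03043, so d_i = -32.86 cm.
m = −d_i/d_o = +0.2934.
|h_i| = |m|·h_o = 0.2934 × 11 = 3.23 cm. The image is virtual, upright and reduced, on the same side as the object.

3.23 cm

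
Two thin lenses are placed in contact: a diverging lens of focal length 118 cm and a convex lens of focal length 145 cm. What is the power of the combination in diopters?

P₁ = 1/f₁ = 1/(-1.18 m) = -0.8475 D; P₂ = 1/f₂ = 1/(1.45 m) = +0.6897 D.
For thin lenses in contact, P = P₁ + P₂ = (-0.8475) + (+0.6897) = -0.158 D.

P = -0.158 D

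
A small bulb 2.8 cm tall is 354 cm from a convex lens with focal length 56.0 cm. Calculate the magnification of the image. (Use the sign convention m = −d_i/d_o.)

1/d_i = 1/f − 1/d_o = 1/(56.00) − 1/(354) = 0.01503, so d_i = 66.52 cm.
m = −d_i/d_o = −(66.52)/(354) = -0.188.
The image is real, inverted and reduced, on the far side of the lens.

m = -0.188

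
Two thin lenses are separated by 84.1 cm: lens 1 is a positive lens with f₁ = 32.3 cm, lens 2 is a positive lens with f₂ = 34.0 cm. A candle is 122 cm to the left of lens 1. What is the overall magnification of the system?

m = +1.98

Lens 1: 1/d_i1 = 1/(32.3) − 1/(122) = 0.02276, so d_i1 = 43.93 cm; m₁ = −d_i1/d_o1 = -0.3601.
d_o2 = 84.1 − (43.93) = 40.17 cm.
Lens 2: 1/d_i2 = 1/(34.0) − 1/(40.17) = 0.004518, so d_i2 = 221.4 cm; m₂ = −d_i2/d_o2 = -5.511.
m = m₁·m₂ = (-0.3601)(-5.511) = +1.98.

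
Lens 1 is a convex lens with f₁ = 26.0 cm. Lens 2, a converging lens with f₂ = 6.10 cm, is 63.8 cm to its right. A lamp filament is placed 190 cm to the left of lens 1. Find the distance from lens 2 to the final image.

7.45 cm

Lens 1: 1/d_i1 = 1/f₁ − 1/d_o1 = 1/(26.0) − 1/(190) = 0.03320, so d_i1 = 30.12 cm.
The intermediate image is 30.12 cm to the right of lens 1, which is 63.8 − (30.12) = 33.68 cm to the left of lens 2, so d_o2 = +33.68 cm.
Lens 2: 1/d_i2 = 1/f₂ − 1/d_o2 = 1/(6.10) − 1/(33.68) = 0.1342, so d_i2 = 7.45 cm.
The final image is real, 7.45 cm to the right of lens 2 (overall magnification ≈ 0.035).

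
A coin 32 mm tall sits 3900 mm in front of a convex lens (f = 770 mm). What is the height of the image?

7.87 mm

1/d_i = 1/f − 1/d_o = 1/(770.0) − 1/(3900) = 0.001042, so d_i = 959.4 mm.
m = −d_i/d_o = -0.2460.
|h_i| = |m|·h_o = 0.2460 × 32 = 7.87 mm. The image is real, inverted and reduced, on the far side of the lens.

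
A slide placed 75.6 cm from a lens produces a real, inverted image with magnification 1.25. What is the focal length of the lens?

m = −d_i/d_o ⇒ d_i = −m·d_o = −(-1.25)·(75.6) = 94.50 cm.
1/f = 1/d_o + 1/d_i = 1/(75.6) + 1/(94.50) = 0.02381, so f = 42.0 cm.
Since f is positive, the lens is converging.

f = 42.0 cm (converging)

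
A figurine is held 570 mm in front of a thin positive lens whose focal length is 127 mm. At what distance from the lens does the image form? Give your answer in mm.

163 mm

Thin-lens equation: 1/s_i = 1/f − 1/s_o = 1/(127.0) − 1/(570) = 0.007874 − 0.001754 = 0.006120, so s_i = 163 mm.
The image is real, inverted and reduced, on the far side of the lens.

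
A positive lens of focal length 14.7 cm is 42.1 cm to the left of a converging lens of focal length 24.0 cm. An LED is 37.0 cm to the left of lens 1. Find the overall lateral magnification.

m = -2.52

Lens 1: 1/d_i1 = 1/(14.7) − 1/(37.0) = 0.04100, so d_i1 = 24.39 cm; m₁ = −d_i1/d_o1 = -0.6592.
d_o2 = 42.1 − (24.39) = 17.71 cm.
Lens 2: 1/d_i2 = 1/(24.0) − 1/(17.71) = -0.01480, so d_i2 = -67.57 cm; m₂ = −d_i2/d_o2 = +3.816.
m = m₁·m₂ = (-0.6592)(+3.816) = -2.52.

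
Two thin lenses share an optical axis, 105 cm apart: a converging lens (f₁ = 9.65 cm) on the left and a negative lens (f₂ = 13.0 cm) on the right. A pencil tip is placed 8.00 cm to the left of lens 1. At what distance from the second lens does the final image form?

Lens 1: 1/d_i1 = 1/f₁ − 1/d_o1 = 1/(9.65) − 1/(8.00) = -0.02137, so d_i1 = -46.79 cm.
The intermediate image is 46.79 cm to the left of lens 1 (virtual), which is 105 − (-46.79) = 151.8 cm to the left of lens 2, so d_o2 = +151.8 cm.
Lens 2 is diverging, so f₂ = −13.0 cm.
Lens 2: 1/d_i2 = 1/f₂ − 1/d_o2 = 1/(-13.0) − 1/(151.8) = -0.08351, so d_i2 = -12.0 cm.
The final image is virtual, 12.0 cm to the left of lens 2 (overall magnification ≈ 0.46).

12.0 cm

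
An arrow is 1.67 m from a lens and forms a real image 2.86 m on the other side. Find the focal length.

Real image ⇒ d_i = +2.86 m.
1/f = 1/d_o + 1/d_i = 1/(1.67) + 1/(2.86) = 0.9485, so f = 1.05 m.
Since f is positive, the lens is converging.

f = 1.05 m (converging)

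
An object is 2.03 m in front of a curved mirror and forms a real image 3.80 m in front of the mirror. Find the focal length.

f = 1.32 m (concave)

Real image ⇒ d_i = +3.80 m.
1/f = 1/d_o + 1/d_i = 1/(2.03) + 1/(3.80) = 0.7558, so f = 1.32 m.
Since f is positive, the curved mirror is concave.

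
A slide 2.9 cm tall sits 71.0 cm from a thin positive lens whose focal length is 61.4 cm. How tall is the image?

1/d_i = 1/f − 1/d_o = 1/(61.40) − 1/(71.0) = 0.002202, so d_i = 454.1 cm.
m = −d_i/d_o = -6.396.
|h_i| = |m|·h_o = 6.396 × 2.9 = 18.5 cm. The image is real, inverted and enlarged, on the far side of the lens.

18.5 cm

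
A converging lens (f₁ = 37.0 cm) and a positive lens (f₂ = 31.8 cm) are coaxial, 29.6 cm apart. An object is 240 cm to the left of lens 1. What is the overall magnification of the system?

Lens 1: 1/d_i1 = 1/(37.0) − 1/(240) = 0.02286, so d_i1 = 43.74 cm; m₁ = −d_i1/d_o1 = -0.1822.
d_o2 = 29.6 − (43.74) = -14.14 cm (virtual object).
Lens 2: 1/d_i2 = 1/(31.8) − 1/(-14.14) = 0.1022, so d_i2 = 9.788 cm; m₂ = −d_i2/d_o2 = +0.6922.
m = m₁·m₂ = (-0.1822)(+0.6922) = -0.126.

m = -0.126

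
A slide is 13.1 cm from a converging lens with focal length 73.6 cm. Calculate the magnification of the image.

1/d_i = 1/f − 1/d_o = 1/(73.60) − 1/(13.1) = -0.06275, so d_i = -15.94 cm.
m = −d_i/d_o = −(-15.94)/(13.1) = +1.22.
The image is virtual, upright and enlarged, on the same side as the object.

m = +1.22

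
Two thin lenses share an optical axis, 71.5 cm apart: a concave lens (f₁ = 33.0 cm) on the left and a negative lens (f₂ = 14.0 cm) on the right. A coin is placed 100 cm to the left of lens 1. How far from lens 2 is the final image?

Lens 1 is diverging, so f₁ = −33.0 cm.
Lens 1: 1/d_i1 = 1/f₁ − 1/d_o1 = 1/(-33.0) − 1/(100) = -0.04030, so d_i1 = -24.81 cm.
The intermediate image is 24.81 cm to the left of lens 1 (virtual), which is 71.5 − (-24.81) = 96.31 cm to the left of lens 2, so d_o2 = +96.31 cm.
Lens 2 is diverging, so f₂ = −14.0 cm.
Lens 2: 1/d_i2 = 1/f₂ − 1/d_o2 = 1/(-14.0) − 1/(96.31) = -0.08181, so d_i2 = -12.2 cm.
The final image is virtual, 12.2 cm to the left of lens 2 (overall magnification ≈ 0.031).

12.2 cm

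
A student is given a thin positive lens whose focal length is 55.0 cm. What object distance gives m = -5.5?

m = −d_i/d_o ⇒ d_i = −m·d_o.
1/f = 1/d_o + 1/d_i = 1/d_o − 1/(m·d_o) = (1 − 1/m)/d_o, so d_o = f(1 − 1/m) = (55.00)(1 − 1/(-5.5)) = 65.0 cm.

65.0 cm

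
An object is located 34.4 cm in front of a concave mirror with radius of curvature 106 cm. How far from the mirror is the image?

f = R/2 = 106/2 = 53.00 cm.
Mirror equation: 1/s_i = 1/f − 1/s_o = 1/(53.00) − 1/(34.4) = 0.01887 − 0.02907 = -0.01020, so s_i = -98.0 cm.
The image is virtual, upright and enlarged, behind the mirror.

98.0 cm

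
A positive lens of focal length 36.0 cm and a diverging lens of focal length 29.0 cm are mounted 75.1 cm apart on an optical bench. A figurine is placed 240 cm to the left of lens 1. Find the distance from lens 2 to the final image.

Lens 1: 1/d_i1 = 1/f₁ − 1/d_o1 = 1/(36.0) − 1/(240) = 0.02361, so d_i1 = 42.35 cm.
The intermediate image is 42.35 cm to the right of lens 1, which is 75.1 − (42.35) = 32.75 cm to the left of lens 2, so d_o2 = +32.75 cm.
Lens 2 is diverging, so f₂ = −29.0 cm.
Lens 2: 1/d_i2 = 1/f₂ − 1/d_o2 = 1/(-29.0) − 1/(32.75) = -0.06502, so d_i2 = -15.4 cm.
The final image is virtual, 15.4 cm to the left of lens 2 (overall magnification ≈ -0.083).

15.4 cm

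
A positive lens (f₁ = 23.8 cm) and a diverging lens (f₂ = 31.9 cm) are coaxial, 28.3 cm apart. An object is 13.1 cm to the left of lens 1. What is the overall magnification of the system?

m = +0.794

Lens 1: 1/d_i1 = 1/(23.8) − 1/(13.1) = -0.03432, so d_i1 = -29.14 cm; m₁ = −d_i1/d_o1 = +2.224.
d_o2 = 28.3 − (-29.14) = 57.44 cm.
f₂ = −31.9 cm (diverging).
Lens 2: 1/d_i2 = 1/(-31.9) − 1/(57.44) = -0.04876, so d_i2 = -20.51 cm; m₂ = −d_i2/d_o2 = +0.3571.
m = m₁·m₂ = (+2.224)(+0.3571) = +0.794.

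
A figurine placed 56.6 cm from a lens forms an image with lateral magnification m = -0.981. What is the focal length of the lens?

f = 28.0 cm (converging)

m = −d_i/d_o ⇒ d_i = −m·d_o = −(-0.981)·(56.6) = 55.52 cm.
1/f = 1/d_o + 1/d_i = 1/(56.6) + 1/(55.52) = 0.03568, so f = 28.0 cm.
Since f is positive, the lens is converging.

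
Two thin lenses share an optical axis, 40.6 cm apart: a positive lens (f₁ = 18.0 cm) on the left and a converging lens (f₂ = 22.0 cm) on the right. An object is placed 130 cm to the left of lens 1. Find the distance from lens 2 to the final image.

Lens 1: 1/d_i1 = 1/f₁ − 1/d_o1 = 1/(18.0) − 1/(130) = 0.04786, so d_i1 = 20.89 cm.
The intermediate image is 20.89 cm to the right of lens 1, which is 40.6 − (20.89) = 19.71 cm to the left of lens 2, so d_o2 = +19.71 cm.
Lens 2: 1/d_i2 = 1/f₂ − 1/d_o2 = 1/(22.0) − 1/(19.71) = -0.005281, so d_i2 = -189 cm.
The final image is virtual, 189 cm to the left of lens 2 (overall magnification ≈ -1.5).

189 cm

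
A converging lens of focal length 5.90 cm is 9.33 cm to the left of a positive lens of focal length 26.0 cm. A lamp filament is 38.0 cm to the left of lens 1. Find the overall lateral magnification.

Lens 1: 1/d_i1 = 1/(5.90) − 1/(38.0) = 0.1432, so d_i1 = 6.984 cm; m₁ = −d_i1/d_o1 = -0.1838.
d_o2 = 9.33 − (6.984) = 2.346 cm.
Lens 2: 1/d_i2 = 1/(26.0) − 1/(2.346) = -0.3878, so d_i2 = -2.579 cm; m₂ = −d_i2/d_o2 = +1.099.
m = m₁·m₂ = (-0.1838)(+1.099) = -0.202.

m = -0.202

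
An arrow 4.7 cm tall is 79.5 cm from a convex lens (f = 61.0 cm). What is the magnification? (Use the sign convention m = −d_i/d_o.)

m = -3.30

1/d_i = 1/f − 1/d_o = 1/(61.00) − 1/(79.5) = 0.003815, so d_i = 262.1 cm.
m = −d_i/d_o = −(262.1)/(79.5) = -3.30.
The image is real, inverted and enlarged, on the far side of the lens.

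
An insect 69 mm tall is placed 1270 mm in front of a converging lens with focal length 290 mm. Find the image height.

1/d_i = 1/f − 1/d_o = 1/(290.0) − 1/(1270) = 0.002661, so d_i = 375.8 mm.
m = −d_i/d_o = -0.2959.
|h_i| = |m|·h_o = 0.2959 × 69 = 20.4 mm. The image is real, inverted and reduced, on the far side of the lens.

20.4 mm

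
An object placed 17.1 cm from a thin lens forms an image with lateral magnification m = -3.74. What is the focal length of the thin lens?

m = −d_i/d_o ⇒ d_i = −m·d_o = −(-3.74)·(17.1) = 63.95 cm.
1/f = 1/d_o + 1/d_i = 1/(17.1) + 1/(63.95) = 0.07412, so f = 13.5 cm.
Since f is positive, the thin lens is converging.

f = 13.5 cm (converging)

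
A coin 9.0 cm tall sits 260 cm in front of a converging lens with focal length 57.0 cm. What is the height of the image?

2.53 cm

1/d_i = 1/f − 1/d_o = 1/(57.00) − 1/(260) = 0.01370, so d_i = 73.00 cm.
m = −d_i/d_o = -0.2808.
|h_i| = |m|·h_o = 0.2808 × 9.0 = 2.53 cm. The image is real, inverted and reduced, on the far side of the lens.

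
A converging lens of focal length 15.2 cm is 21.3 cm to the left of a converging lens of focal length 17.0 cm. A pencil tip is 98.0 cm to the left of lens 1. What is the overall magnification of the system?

m = -0.228

Lens 1: 1/d_i1 = 1/(15.2) − 1/(98.0) = 0.05559, so d_i1 = 17.99 cm; m₁ = −d_i1/d_o1 = -0.1836.
d_o2 = 21.3 − (17.99) = 3.310 cm.
Lens 2: 1/d_i2 = 1/(17.0) − 1/(3.310) = -0.2433, so d_i2 = -4.110 cm; m₂ = −d_i2/d_o2 = +1.242.
m = m₁·m₂ = (-0.1836)(+1.242) = -0.228.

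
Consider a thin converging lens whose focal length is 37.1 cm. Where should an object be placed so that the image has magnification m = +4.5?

m = −d_i/d_o ⇒ d_i = −m·d_o.
1/f = 1/d_o + 1/d_i = 1/d_o − 1/(m·d_o) = (1 − 1/m)/d_o, so d_o = f(1 − 1/m) = (37.10)(1 − 1/(+4.5)) = 28.9 cm.

28.9 cm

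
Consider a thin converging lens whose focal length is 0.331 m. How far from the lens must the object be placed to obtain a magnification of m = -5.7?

0.389 m

m = −d_i/d_o ⇒ d_i = −m·d_o.
1/f = 1/d_o + 1/d_i = 1/d_o − 1/(m·d_o) = (1 − 1/m)/d_o, so d_o = f(1 − 1/m) = (0.3310)(1 − 1/(-5.7)) = 0.389 m.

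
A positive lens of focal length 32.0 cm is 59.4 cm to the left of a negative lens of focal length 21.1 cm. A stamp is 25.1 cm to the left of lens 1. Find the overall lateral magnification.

Lens 1: 1/d_i1 = 1/(32.0) − 1/(25.1) = -0.008591, so d_i1 = -116.4 cm; m₁ = −d_i1/d_o1 = +4.637.
d_o2 = 59.4 − (-116.4) = 175.8 cm.
f₂ = −21.1 cm (diverging).
Lens 2: 1/d_i2 = 1/(-21.1) − 1/(175.8) = -0.05308, so d_i2 = -18.84 cm; m₂ = −d_i2/d_o2 = +0.1072.
m = m₁·m₂ = (+4.637)(+0.1072) = +0.497.

m = +0.497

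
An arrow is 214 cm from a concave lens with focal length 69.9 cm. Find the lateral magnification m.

m = +0.246

For a concave lens, f = -69.9 cm.
1/d_i = 1/f − 1/d_o = 1/(-69.90) − 1/(214) = -0.01898, so d_i = -52.69 cm.
m = −d_i/d_o = −(-52.69)/(214) = +0.246.
The image is virtual, upright and reduced, on the same side as the object.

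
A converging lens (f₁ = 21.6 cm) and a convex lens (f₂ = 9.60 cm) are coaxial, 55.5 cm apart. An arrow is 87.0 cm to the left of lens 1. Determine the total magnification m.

m = +0.185

Lens 1: 1/d_i1 = 1/(21.6) − 1/(87.0) = 0.03480, so d_i1 = 28.73 cm; m₁ = −d_i1/d_o1 = -0.3302.
d_o2 = 55.5 − (28.73) = 26.77 cm.
Lens 2: 1/d_i2 = 1/(9.60) − 1/(26.77) = 0.06681, so d_i2 = 14.97 cm; m₂ = −d_i2/d_o2 = -0.5591.
m = m₁·m₂ = (-0.3302)(-0.5591) = +0.185.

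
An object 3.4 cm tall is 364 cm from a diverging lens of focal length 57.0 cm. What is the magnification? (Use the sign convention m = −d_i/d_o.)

For a diverging lens, f = -57.0 cm.
1/d_i = 1/f − 1/d_o = 1/(-57.00) − 1/(364) = -0.02029, so d_i = -49.28 cm.
m = −d_i/d_o = −(-49.28)/(364) = +0.135.
The image is virtual, upright and reduced, on the same side as the object.

m = +0.135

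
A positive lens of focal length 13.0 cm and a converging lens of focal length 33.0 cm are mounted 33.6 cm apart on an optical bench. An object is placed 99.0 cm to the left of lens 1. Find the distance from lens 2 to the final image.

Lens 1: 1/d_i1 = 1/f₁ − 1/d_o1 = 1/(13.0) − 1/(99.0) = 0.06682, so d_i1 = 14.97 cm.
The intermediate image is 14.97 cm to the right of lens 1, which is 33.6 − (14.97) = 18.63 cm to the left of lens 2, so d_o2 = +18.63 cm.
Lens 2: 1/d_i2 = 1/f₂ − 1/d_o2 = 1/(33.0) − 1/(18.63) = -0.02337, so d_i2 = -42.8 cm.
The final image is virtual, 42.8 cm to the left of lens 2 (overall magnification ≈ -0.35).

42.8 cm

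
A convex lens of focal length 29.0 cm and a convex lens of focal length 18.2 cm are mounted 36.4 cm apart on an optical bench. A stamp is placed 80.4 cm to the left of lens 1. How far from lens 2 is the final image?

6.00 cm

Lens 1: 1/d_i1 = 1/f₁ − 1/d_o1 = 1/(29.0) − 1/(80.4) = 0.02204, so d_i1 = 45.36 cm.
The intermediate image is 45.36 cm to the right of lens 1, which lies 8.960 cm to the right of lens 2 — a virtual object — so d_o2 = −8.960 cm.
Lens 2: 1/d_i2 = 1/f₂ − 1/d_o2 = 1/(18.2) − 1/(-8.960) = 0.1666, so d_i2 = 6.00 cm.
The final image is real, 6.00 cm to the right of lens 2 (overall magnification ≈ -0.38).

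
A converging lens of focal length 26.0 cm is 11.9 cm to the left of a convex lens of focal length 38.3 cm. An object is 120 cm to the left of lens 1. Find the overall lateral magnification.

Lens 1: 1/d_i1 = 1/(26.0) − 1/(120) = 0.03013, so d_i1 = 33.19 cm; m₁ = −d_i1/d_o1 = -0.2766.
d_o2 = 11.9 − (33.19) = -21.29 cm (virtual object).
Lens 2: 1/d_i2 = 1/(38.3) − 1/(-21.29) = 0.07308, so d_i2 = 13.68 cm; m₂ = −d_i2/d_o2 = +0.6427.
m = m₁·m₂ = (-0.2766)(+0.6427) = -0.178.

m = -0.178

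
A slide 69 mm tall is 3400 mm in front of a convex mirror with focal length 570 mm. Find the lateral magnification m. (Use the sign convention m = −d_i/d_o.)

m = +0.144

For a convex mirror, f = -570 mm.
1/d_i = 1/f − 1/d_o = 1/(-570.0) − 1/(3400) = -0.002049, so d_i = -488.2 mm.
m = −d_i/d_o = −(-488.2)/(3400) = +0.144.
The image is virtual, upright and reduced, behind the mirror.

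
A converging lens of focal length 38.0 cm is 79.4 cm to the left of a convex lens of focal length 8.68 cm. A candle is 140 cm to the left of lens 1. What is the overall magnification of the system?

Lens 1: 1/d_i1 = 1/(38.0) − 1/(140) = 0.01917, so d_i1 = 52.16 cm; m₁ = −d_i1/d_o1 = -0.3726.
d_o2 = 79.4 − (52.16) = 27.24 cm.
Lens 2: 1/d_i2 = 1/(8.68) − 1/(27.24) = 0.07850, so d_i2 = 12.74 cm; m₂ = −d_i2/d_o2 = -0.4677.
m = m₁·m₂ = (-0.3726)(-0.4677) = +0.174.

m = +0.174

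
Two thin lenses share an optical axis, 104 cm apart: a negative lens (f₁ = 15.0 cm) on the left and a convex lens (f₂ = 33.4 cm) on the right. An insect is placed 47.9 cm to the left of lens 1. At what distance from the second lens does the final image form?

47.0 cm

Lens 1 is diverging, so f₁ = −15.0 cm.
Lens 1: 1/d_i1 = 1/f₁ − 1/d_o1 = 1/(-15.0) − 1/(47.9) = -0.08754, so d_i1 = -11.42 cm.
The intermediate image is 11.42 cm to the left of lens 1 (virtual), which is 104 − (-11.42) = 115.4 cm to the left of lens 2, so d_o2 = +115.4 cm.
Lens 2: 1/d_i2 = 1/f₂ − 1/d_o2 = 1/(33.4) − 1/(115.4) = 0.02127, so d_i2 = 47.0 cm.
The final image is real, 47.0 cm to the right of lens 2 (overall magnification ≈ -0.097).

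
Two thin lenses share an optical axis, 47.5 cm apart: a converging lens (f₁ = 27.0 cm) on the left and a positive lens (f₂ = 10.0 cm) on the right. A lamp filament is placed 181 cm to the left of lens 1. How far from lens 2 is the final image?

27.3 cm

Lens 1: 1/d_i1 = 1/f₁ − 1/d_o1 = 1/(27.0) − 1/(181) = 0.03151, so d_i1 = 31.73 cm.
The intermediate image is 31.73 cm to the right of lens 1, which is 47.5 − (31.73) = 15.77 cm to the left of lens 2, so d_o2 = +15.77 cm.
Lens 2: 1/d_i2 = 1/f₂ − 1/d_o2 = 1/(10.0) − 1/(15.77) = 0.03659, so d_i2 = 27.3 cm.
The final image is real, 27.3 cm to the right of lens 2 (overall magnification ≈ 0.30).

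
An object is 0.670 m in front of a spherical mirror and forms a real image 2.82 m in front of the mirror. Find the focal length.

Real image ⇒ d_i = +2.82 m.
1/f = 1/d_o + 1/d_i = 1/(0.670) + 1/(2.82) = 1.847, so f = 0.541 m.
Since f is positive, the spherical mirror is concave.

f = 0.541 m (concave)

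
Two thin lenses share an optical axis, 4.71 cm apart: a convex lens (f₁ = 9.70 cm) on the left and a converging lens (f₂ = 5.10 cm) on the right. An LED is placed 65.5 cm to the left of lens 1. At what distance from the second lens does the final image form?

Lens 1: 1/d_i1 = 1/f₁ − 1/d_o1 = 1/(9.70) − 1/(65.5) = 0.08783, so d_i1 = 11.39 cm.
The intermediate image is 11.39 cm to the right of lens 1, which lies 6.680 cm to the right of lens 2 — a virtual object — so d_o2 = −6.680 cm.
Lens 2: 1/d_i2 = 1/f₂ − 1/d_o2 = 1/(5.10) − 1/(-6.680) = 0.3458, so d_i2 = 2.89 cm.
The final image is real, 2.89 cm to the right of lens 2 (overall magnification ≈ -0.075).

2.89 cm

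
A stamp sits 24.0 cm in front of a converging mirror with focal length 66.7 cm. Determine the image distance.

Mirror equation: 1/s_i = 1/f − 1/s_o = 1/(66.70) − 1/(24.0) = 0.01499 − 0.04167 = -0.02667, so s_i = -37.5 cm.
The image is virtual, upright and enlarged, behind the mirror.

37.5 cm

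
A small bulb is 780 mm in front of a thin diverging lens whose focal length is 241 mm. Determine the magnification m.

m = +0.236

For a diverging lens, f = -241 mm.
1/d_i = 1/f − 1/d_o = 1/(-241.0) − 1/(780) = -0.005431, so d_i = -184.1 mm.
m = −d_i/d_o = −(-184.1)/(780) = +0.236.
The image is virtual, upright and reduced, on the same side as the object.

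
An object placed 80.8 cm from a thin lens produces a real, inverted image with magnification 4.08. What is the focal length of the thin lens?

m = −d_i/d_o ⇒ d_i = −m·d_o = −(-4.08)·(80.8) = 329.7 cm.
1/f = 1/d_o + 1/d_i = 1/(80.8) + 1/(329.7) = 0.01541, so f = 64.9 cm.
Since f is positive, the thin lens is converging.

f = 64.9 cm (converging)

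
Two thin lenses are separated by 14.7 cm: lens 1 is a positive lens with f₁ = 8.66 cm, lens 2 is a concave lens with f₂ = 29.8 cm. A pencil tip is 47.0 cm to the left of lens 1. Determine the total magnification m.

m = -0.199

Lens 1: 1/d_i1 = 1/(8.66) − 1/(47.0) = 0.09420, so d_i1 = 10.62 cm; m₁ = −d_i1/d_o1 = -0.2260.
d_o2 = 14.7 − (10.62) = 4.080 cm.
f₂ = −29.8 cm (diverging).
Lens 2: 1/d_i2 = 1/(-29.8) − 1/(4.080) = -0.2787, so d_i2 = -3.589 cm; m₂ = −d_i2/d_o2 = +0.8796.
m = m₁·m₂ = (-0.2260)(+0.8796) = -0.199.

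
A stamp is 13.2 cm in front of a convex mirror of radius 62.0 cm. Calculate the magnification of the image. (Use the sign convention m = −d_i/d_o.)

m = +0.701

f = R/2 = 62.0/2 = 31.00 cm; for a convex mirror, f = -31.00 cm.
1/d_i = 1/f − 1/d_o = 1/(-31.00) − 1/(13.2) = -0.1080, so d_i = -9.258 cm.
m = −d_i/d_o = −(-9.258)/(13.2) = +0.701.
The image is virtual, upright and reduced, behind the mirror.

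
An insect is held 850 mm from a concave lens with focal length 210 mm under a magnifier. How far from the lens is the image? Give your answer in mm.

168 mm

For a concave lens, f = -210 mm.
Lens equation: 1/v = 1/f − 1/u = 1/(-210.0) − 1/(850) = -0.004762 − 0.001176 = -0.005938, so v = -168 mm.
The image is virtual, upright and reduced, on the same side as the object.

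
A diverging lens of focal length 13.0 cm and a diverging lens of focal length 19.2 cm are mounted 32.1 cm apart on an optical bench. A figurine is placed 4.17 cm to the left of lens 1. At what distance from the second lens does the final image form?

Lens 1 is diverging, so f₁ = −13.0 cm.
Lens 1: 1/d_i1 = 1/f₁ − 1/d_o1 = 1/(-13.0) − 1/(4.17) = -0.3167, so d_i1 = -3.157 cm.
The intermediate image is 3.157 cm to the left of lens 1 (virtual), which is 32.1 − (-3.157) = 35.26 cm to the left of lens 2, so d_o2 = +35.26 cm.
Lens 2 is diverging, so f₂ = −19.2 cm.
Lens 2: 1/d_i2 = 1/f₂ − 1/d_o2 = 1/(-19.2) − 1/(35.26) = -0.08044, so d_i2 = -12.4 cm.
The final image is virtual, 12.4 cm to the left of lens 2 (overall magnification ≈ 0.27).

12.4 cm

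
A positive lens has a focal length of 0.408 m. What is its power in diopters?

P = +2.45 D

P = 1/f = 1/(0.408 m) = +2.45 D.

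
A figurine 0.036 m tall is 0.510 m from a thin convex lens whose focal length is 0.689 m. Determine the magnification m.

m = +3.85

1/d_i = 1/f − 1/d_o = 1/(0.6890) − 1/(0.510) = -0.5094, so d_i = -1.963 m.
m = −d_i/d_o = −(-1.963)/(0.510) = +3.85.
The image is virtual, upright and enlarged, on the same side as the object.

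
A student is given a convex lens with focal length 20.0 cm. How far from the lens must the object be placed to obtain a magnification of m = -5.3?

23.8 cm

m = −d_i/d_o ⇒ d_i = −m·d_o.
1/f = 1/d_o + 1/d_i = 1/d_o − 1/(m·d_o) = (1 − 1/m)/d_o, so d_o = f(1 − 1/m) = (20.00)(1 − 1/(-5.3)) = 23.8 cm.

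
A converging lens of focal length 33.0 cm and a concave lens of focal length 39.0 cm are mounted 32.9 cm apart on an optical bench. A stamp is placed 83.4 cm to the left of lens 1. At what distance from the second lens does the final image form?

49.0 cm

Lens 1: 1/d_i1 = 1/f₁ − 1/d_o1 = 1/(33.0) − 1/(83.4) = 0.01831, so d_i1 = 54.61 cm.
The intermediate image is 54.61 cm to the right of lens 1, which lies 21.71 cm to the right of lens 2 — a virtual object — so d_o2 = −21.71 cm.
Lens 2 is diverging, so f₂ = −39.0 cm.
Lens 2: 1/d_i2 = 1/f₂ − 1/d_o2 = 1/(-39.0) − 1/(-21.71) = 0.02042, so d_i2 = 49.0 cm.
The final image is real, 49.0 cm to the right of lens 2 (overall magnification ≈ -1.5).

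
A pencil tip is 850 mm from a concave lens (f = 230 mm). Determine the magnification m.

For a concave lens, f = -230 mm.
1/d_i = 1/f − 1/d_o = 1/(-230.0) − 1/(850) = -0.005524, so d_i = -181.0 mm.
m = −d_i/d_o = −(-181.0)/(850) = +0.213.
The image is virtual, upright and reduced, on the same side as the object.

m = +0.213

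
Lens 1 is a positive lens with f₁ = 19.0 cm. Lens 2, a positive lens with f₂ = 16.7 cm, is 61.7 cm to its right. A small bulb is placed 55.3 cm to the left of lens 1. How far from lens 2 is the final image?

34.1 cm

Lens 1: 1/d_i1 = 1/f₁ − 1/d_o1 = 1/(19.0) − 1/(55.3) = 0.03455, so d_i1 = 28.94 cm.
The intermediate image is 28.94 cm to the right of lens 1, which is 61.7 − (28.94) = 32.76 cm to the left of lens 2, so d_o2 = +32.76 cm.
Lens 2: 1/d_i2 = 1/f₂ − 1/d_o2 = 1/(16.7) − 1/(32.76) = 0.02936, so d_i2 = 34.1 cm.
The final image is real, 34.1 cm to the right of lens 2 (overall magnification ≈ 0.54).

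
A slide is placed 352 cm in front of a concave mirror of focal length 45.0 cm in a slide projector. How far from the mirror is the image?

51.6 cm

Mirror equation: 1/v = 1/f − 1/u = 1/(45.00) − 1/(352) = 0.02222 − 0.002841 = 0.01938, so v = 51.6 cm.
The image is real, inverted and reduced, in front of the mirror.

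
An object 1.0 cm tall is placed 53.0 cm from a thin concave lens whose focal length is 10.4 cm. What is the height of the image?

For a concave lens, f = -10.4 cm.
1/d_i = 1/f − 1/d_o = 1/(-10.40) − 1/(53.0) = -0.1150, so d_i = -8.694 cm.
m = −d_i/d_o = +0.1640.
|h_i| = |m|·h_o = 0.1640 × 1.0 = 0.164 cm. The image is virtual, upright and reduced, on the same side as the object.

0.164 cm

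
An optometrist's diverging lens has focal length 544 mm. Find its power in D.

For a diverging lens, f = −544 mm.
f = -54.4 cm = -0.544 m.
P = 1/f = 1/(-0.544 m) = -1.84 D.

P = -1.84 D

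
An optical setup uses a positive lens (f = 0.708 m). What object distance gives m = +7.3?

0.611 m

m = −d_i/d_o ⇒ d_i = −m·d_o.
1/f = 1/d_o + 1/d_i = 1/d_o − 1/(m·d_o) = (1 − 1/m)/d_o, so d_o = f(1 − 1/m) = (0.7080)(1 − 1/(+7.3)) = 0.611 m.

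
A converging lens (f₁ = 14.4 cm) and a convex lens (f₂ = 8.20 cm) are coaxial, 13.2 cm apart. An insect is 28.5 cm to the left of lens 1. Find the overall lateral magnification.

Lens 1: 1/d_i1 = 1/(14.4) − 1/(28.5) = 0.03436, so d_i1 = 29.11 cm; m₁ = −d_i1/d_o1 = -1.021.
d_o2 = 13.2 − (29.11) = -15.91 cm (virtual object).
Lens 2: 1/d_i2 = 1/(8.20) − 1/(-15.91) = 0.1848, so d_i2 = 5.411 cm; m₂ = −d_i2/d_o2 = +0.3401.
m = m₁·m₂ = (-1.021)(+0.3401) = -0.347.

m = -0.347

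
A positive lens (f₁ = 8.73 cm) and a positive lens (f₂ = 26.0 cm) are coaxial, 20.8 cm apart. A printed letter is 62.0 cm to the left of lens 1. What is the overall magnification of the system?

m = -0.277

Lens 1: 1/d_i1 = 1/(8.73) − 1/(62.0) = 0.09842, so d_i1 = 10.16 cm; m₁ = −d_i1/d_o1 = -0.1639.
d_o2 = 20.8 − (10.16) = 10.64 cm.
Lens 2: 1/d_i2 = 1/(26.0) − 1/(10.64) = -0.05552, so d_i2 = -18.01 cm; m₂ = −d_i2/d_o2 = +1.693.
m = m₁·m₂ = (-0.1639)(+1.693) = -0.277.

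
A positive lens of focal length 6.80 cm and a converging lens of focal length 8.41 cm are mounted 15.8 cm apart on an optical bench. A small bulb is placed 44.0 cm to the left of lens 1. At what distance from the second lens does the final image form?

Lens 1: 1/d_i1 = 1/f₁ − 1/d_o1 = 1/(6.80) − 1/(44.0) = 0.1243, so d_i1 = 8.043 cm.
The intermediate image is 8.043 cm to the right of lens 1, which is 15.8 − (8.043) = 7.757 cm to the left of lens 2, so d_o2 = +7.757 cm.
Lens 2: 1/d_i2 = 1/f₂ − 1/d_o2 = 1/(8.41) − 1/(7.757) = -0.01001, so d_i2 = -99.9 cm.
The final image is virtual, 99.9 cm to the left of lens 2 (overall magnification ≈ -2.4).

99.9 cm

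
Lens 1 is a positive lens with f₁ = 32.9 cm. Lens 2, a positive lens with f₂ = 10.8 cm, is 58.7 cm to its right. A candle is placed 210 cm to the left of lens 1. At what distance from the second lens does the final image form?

23.9 cm

Lens 1: 1/d_i1 = 1/f₁ − 1/d_o1 = 1/(32.9) − 1/(210) = 0.02563, so d_i1 = 39.01 cm.
The intermediate image is 39.01 cm to the right of lens 1, which is 58.7 − (39.01) = 19.69 cm to the left of lens 2, so d_o2 = +19.69 cm.
Lens 2: 1/d_i2 = 1/f₂ − 1/d_o2 = 1/(10.8) − 1/(19.69) = 0.04181, so d_i2 = 23.9 cm.
The final image is real, 23.9 cm to the right of lens 2 (overall magnification ≈ 0.23).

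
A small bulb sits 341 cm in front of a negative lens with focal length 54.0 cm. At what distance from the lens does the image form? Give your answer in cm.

For a negative lens, f = -54.0 cm.
Lens equation: 1/s_i = 1/f − 1/s_o = 1/(-54.00) − 1/(341) = -0.01852 − 0.002933 = -0.02145, so s_i = -46.6 cm.
The image is virtual, upright and reduced, on the same side as the object.

46.6 cm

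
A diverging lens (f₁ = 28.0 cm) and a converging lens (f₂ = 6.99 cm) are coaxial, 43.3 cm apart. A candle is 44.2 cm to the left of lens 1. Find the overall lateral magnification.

m = -0.0507

f₁ = −28.0 cm (diverging).
Lens 1: 1/d_i1 = 1/(-28.0) − 1/(44.2) = -0.05834, so d_i1 = -17.14 cm; m₁ = −d_i1/d_o1 = +0.3878.
d_o2 = 43.3 − (-17.14) = 60.44 cm.
Lens 2: 1/d_i2 = 1/(6.99) − 1/(60.44) = 0.1265, so d_i2 = 7.904 cm; m₂ = −d_i2/d_o2 = -0.1308.
m = m₁·m₂ = (+0.3878)(-0.1308) = -0.0507.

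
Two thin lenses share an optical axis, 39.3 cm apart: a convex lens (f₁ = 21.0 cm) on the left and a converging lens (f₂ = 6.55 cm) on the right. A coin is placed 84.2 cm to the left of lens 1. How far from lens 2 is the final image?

15.5 cm

Lens 1: 1/d_i1 = 1/f₁ − 1/d_o1 = 1/(21.0) − 1/(84.2) = 0.03574, so d_i1 = 27.98 cm.
The intermediate image is 27.98 cm to the right of lens 1, which is 39.3 − (27.98) = 11.32 cm to the left of lens 2, so d_o2 = +11.32 cm.
Lens 2: 1/d_i2 = 1/f₂ − 1/d_o2 = 1/(6.55) − 1/(11.32) = 0.06433, so d_i2 = 15.5 cm.
The final image is real, 15.5 cm to the right of lens 2 (overall magnification ≈ 0.46).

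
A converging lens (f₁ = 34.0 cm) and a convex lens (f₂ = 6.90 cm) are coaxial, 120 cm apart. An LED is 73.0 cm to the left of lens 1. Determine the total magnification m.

m = +0.122

Lens 1: 1/d_i1 = 1/(34.0) − 1/(73.0) = 0.01571, so d_i1 = 63.64 cm; m₁ = −d_i1/d_o1 = -0.8718.
d_o2 = 120 − (63.64) = 56.36 cm.
Lens 2: 1/d_i2 = 1/(6.90) − 1/(56.36) = 0.1272, so d_i2 = 7.863 cm; m₂ = −d_i2/d_o2 = -0.1395.
m = m₁·m₂ = (-0.8718)(-0.1395) = +0.122.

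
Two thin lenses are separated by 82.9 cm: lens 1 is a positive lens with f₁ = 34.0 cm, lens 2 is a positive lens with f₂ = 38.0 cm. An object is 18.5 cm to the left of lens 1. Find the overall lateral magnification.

m = -0.975

Lens 1: 1/d_i1 = 1/(34.0) − 1/(18.5) = -0.02464, so d_i1 = -40.58 cm; m₁ = −d_i1/d_o1 = +2.194.
d_o2 = 82.9 − (-40.58) = 123.5 cm.
Lens 2: 1/d_i2 = 1/(38.0) − 1/(123.5) = 0.01822, so d_i2 = 54.89 cm; m₂ = −d_i2/d_o2 = -0.4444.
m = m₁·m₂ = (+2.194)(-0.4444) = -0.975.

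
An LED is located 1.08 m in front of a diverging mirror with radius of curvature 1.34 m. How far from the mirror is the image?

0.413 m

f = R/2 = 1.34/2 = 0.6700 m; for a diverging mirror, f = -0.6700 m.
Mirror equation: 1/d_i = 1/f − 1/d_o = 1/(-0.6700) − 1/(1.08) = -1.493 − 0.9259 = -2.418, so d_i = -0.413 m.
The image is virtual, upright and reduced, behind the mirror.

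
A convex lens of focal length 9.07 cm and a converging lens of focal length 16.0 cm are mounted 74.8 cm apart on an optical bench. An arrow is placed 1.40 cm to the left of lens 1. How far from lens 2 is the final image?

Lens 1: 1/d_i1 = 1/f₁ − 1/d_o1 = 1/(9.07) − 1/(1.40) = -0.6040, so d_i1 = -1.656 cm.
The intermediate image is 1.656 cm to the left of lens 1 (virtual), which is 74.8 − (-1.656) = 76.46 cm to the left of lens 2, so d_o2 = +76.46 cm.
Lens 2: 1/d_i2 = 1/f₂ − 1/d_o2 = 1/(16.0) − 1/(76.46) = 0.04942, so d_i2 = 20.2 cm.
The final image is real, 20.2 cm to the right of lens 2 (overall magnification ≈ -0.31).

20.2 cm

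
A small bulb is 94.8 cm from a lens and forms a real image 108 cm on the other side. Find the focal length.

f = 50.5 cm (converging)

Real image ⇒ d_i = +108 cm.
1/f = 1/d_o + 1/d_i = 1/(94.8) + 1/(108) = 0.01981, so f = 50.5 cm.
Since f is positive, the lens is converging.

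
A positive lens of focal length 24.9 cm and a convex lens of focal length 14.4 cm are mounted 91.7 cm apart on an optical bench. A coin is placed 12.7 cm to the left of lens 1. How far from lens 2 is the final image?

Lens 1: 1/d_i1 = 1/f₁ − 1/d_o1 = 1/(24.9) − 1/(12.7) = -0.03858, so d_i1 = -25.92 cm.
The intermediate image is 25.92 cm to the left of lens 1 (virtual), which is 91.7 − (-25.92) = 117.6 cm to the left of lens 2, so d_o2 = +117.6 cm.
Lens 2: 1/d_i2 = 1/f₂ − 1/d_o2 = 1/(14.4) − 1/(117.6) = 0.06094, so d_i2 = 16.4 cm.
The final image is real, 16.4 cm to the right of lens 2 (overall magnification ≈ -0.28).

16.4 cm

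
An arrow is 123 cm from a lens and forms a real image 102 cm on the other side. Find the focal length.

f = 55.8 cm (converging)

Real image ⇒ d_i = +102 cm.
1/f = 1/d_o + 1/d_i = 1/(123) + 1/(102) = 0.01793, so f = 55.8 cm.
Since f is positive, the lens is converging.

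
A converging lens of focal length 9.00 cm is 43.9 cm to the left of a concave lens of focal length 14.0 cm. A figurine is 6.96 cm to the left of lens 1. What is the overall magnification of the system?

m = +0.697

Lens 1: 1/d_i1 = 1/(9.00) − 1/(6.96) = -0.03257, so d_i1 = -30.71 cm; m₁ = −d_i1/d_o1 = +4.412.
d_o2 = 43.9 − (-30.71) = 74.61 cm.
f₂ = −14.0 cm (diverging).
Lens 2: 1/d_i2 = 1/(-14.0) − 1/(74.61) = -0.08483, so d_i2 = -11.79 cm; m₂ = −d_i2/d_o2 = +0.1580.
m = m₁·m₂ = (+4.412)(+0.1580) = +0.697.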